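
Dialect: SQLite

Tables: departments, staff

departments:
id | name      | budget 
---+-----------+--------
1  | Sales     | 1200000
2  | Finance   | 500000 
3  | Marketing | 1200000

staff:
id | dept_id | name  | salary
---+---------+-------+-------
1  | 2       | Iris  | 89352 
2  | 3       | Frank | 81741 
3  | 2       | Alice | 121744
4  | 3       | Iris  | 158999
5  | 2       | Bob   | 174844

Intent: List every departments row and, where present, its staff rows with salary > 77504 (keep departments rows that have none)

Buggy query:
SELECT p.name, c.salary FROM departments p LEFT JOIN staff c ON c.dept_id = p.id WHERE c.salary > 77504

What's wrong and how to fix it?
Bug: Filtering c.salary in WHERE discards the NULL rows produced by LEFT JOIN, turning it into an inner join

Fix: Move the right-table condition into the ON clause so unmatched parents are kept

Corrected query:
SELECT p.name, c.salary FROM departments p LEFT JOIN staff c ON c.dept_id = p.id AND c.salary > 77504

Result:
name      | salary
----------+-------
Sales     | NULL  
Finance   | 89352 
Finance   | 121744
Finance   | 174844
Marketing | 81741 
Marketing | 158999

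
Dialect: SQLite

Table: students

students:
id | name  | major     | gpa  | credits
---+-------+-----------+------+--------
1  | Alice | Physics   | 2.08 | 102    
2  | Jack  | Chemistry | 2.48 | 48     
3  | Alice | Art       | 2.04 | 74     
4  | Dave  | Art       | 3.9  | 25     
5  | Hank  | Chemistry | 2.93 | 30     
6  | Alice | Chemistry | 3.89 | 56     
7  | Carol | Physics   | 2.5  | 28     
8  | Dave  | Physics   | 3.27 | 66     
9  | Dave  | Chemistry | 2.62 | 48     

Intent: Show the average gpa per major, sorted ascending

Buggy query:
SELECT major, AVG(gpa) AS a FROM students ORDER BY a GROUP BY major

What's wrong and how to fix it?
Bug: ORDER BY appears before GROUP BY; SQL clause order requires GROUP BY first

Fix: Move ORDER BY to the end, after GROUP BY

Corrected query:
SELECT major, AVG(gpa) AS a FROM students GROUP BY major ORDER BY a

Result:
major     | a       
----------+---------
Physics   | 2.616667
Art       | 2.97    
Chemistry | 2.98    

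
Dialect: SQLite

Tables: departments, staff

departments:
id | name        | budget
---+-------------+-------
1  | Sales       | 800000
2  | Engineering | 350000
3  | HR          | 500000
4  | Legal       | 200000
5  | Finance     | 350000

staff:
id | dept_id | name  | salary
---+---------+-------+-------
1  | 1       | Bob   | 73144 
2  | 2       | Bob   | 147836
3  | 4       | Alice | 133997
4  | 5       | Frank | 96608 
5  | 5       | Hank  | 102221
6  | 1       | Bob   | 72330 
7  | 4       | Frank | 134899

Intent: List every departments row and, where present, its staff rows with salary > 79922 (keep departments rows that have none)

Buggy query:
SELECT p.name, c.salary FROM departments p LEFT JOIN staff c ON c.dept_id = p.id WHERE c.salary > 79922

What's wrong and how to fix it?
Bug: A WHERE condition on the right-hand table after LEFT JOIN drops unmatched parents

Fix: Move the right-table condition into the ON clause so unmatched parents are kept

Corrected query:
SELECT p.name, c.salary FROM departments p LEFT JOIN staff c ON c.dept_id = p.id AND c.salary > 79922

Result:
name        | salary
------------+-------
Sales       | NULL  
Engineering | 147836
HR          | NULL  
Legal       | 133997
Legal       | 134899
Finance     | 96608 
Finance     | 102221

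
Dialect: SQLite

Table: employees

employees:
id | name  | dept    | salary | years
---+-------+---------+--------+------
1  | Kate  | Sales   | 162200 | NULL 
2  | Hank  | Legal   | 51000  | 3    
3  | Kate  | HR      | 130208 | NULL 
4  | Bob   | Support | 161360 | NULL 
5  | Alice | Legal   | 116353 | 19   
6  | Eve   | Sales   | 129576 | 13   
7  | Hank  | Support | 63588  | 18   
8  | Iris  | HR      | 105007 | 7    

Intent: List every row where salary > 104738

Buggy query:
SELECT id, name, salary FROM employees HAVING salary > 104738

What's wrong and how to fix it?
Bug: HAVING filters the output of aggregation, but this query has no GROUP BY and no aggregate functions, so SQLite rejects it (HAVING clause on a non-aggregate query); the condition here is per row

Fix: Use WHERE for row-level filtering

Corrected query:
SELECT id, name, salary FROM employees WHERE salary > 104738

Result:
id | name  | salary
---+-------+-------
1  | Kate  | 162200
3  | Kate  | 130208
4  | Bob   | 161360
5  | Alice | 116353
6  | Eve   | 129576
8  | Iris  | 105007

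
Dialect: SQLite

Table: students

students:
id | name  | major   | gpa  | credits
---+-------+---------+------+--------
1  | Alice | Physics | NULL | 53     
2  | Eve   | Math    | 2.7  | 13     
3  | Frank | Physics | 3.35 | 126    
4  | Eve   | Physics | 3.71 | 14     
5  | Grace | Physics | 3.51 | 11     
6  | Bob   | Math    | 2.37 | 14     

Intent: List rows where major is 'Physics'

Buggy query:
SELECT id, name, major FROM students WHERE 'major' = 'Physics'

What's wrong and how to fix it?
Bug: 'major' in single quotes is a string literal, not the column; the comparison is literal-vs-literal and never true

Fix: Remove the quotes around the column name (or use double quotes for an identifier)

Corrected query:
SELECT id, name, major FROM students WHERE major = 'Physics'

Result:
id | name  | major  
---+-------+--------
1  | Alice | Physics
3  | Frank | Physics
4  | Eve   | Physics
5  | Grace | Physics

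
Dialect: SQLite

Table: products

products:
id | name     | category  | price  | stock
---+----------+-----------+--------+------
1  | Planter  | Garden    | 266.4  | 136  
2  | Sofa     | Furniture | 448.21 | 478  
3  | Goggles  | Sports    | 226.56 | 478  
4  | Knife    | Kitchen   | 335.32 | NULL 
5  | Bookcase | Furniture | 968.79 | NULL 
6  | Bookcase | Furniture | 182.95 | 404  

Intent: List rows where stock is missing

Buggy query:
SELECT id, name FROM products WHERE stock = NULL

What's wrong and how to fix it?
Bug: Comparing to NULL with '=' never matches; NULL = NULL is unknown, not true

Fix: Use IS NULL to test for NULL

Corrected query:
SELECT id, name FROM products WHERE stock IS NULL

Result:
id | name    
---+---------
4  | Knife   
5  | Bookcase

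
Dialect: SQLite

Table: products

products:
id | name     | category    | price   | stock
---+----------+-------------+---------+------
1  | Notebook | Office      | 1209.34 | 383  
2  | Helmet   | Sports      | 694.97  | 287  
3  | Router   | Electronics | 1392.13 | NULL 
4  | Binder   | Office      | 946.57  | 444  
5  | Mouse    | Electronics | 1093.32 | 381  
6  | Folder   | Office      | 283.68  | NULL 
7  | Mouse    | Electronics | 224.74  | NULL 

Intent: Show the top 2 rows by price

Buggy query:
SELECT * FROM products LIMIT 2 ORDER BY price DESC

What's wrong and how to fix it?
Bug: ORDER BY cannot follow LIMIT; LIMIT is the final clause

Fix: Swap the clauses: ORDER BY first, then LIMIT

Corrected query:
SELECT * FROM products ORDER BY price DESC LIMIT 2

Result:
id | name     | category    | price   | stock
---+----------+-------------+---------+------
3  | Router   | Electronics | 1392.13 | NULL 
1  | Notebook | Office      | 1209.34 | 383  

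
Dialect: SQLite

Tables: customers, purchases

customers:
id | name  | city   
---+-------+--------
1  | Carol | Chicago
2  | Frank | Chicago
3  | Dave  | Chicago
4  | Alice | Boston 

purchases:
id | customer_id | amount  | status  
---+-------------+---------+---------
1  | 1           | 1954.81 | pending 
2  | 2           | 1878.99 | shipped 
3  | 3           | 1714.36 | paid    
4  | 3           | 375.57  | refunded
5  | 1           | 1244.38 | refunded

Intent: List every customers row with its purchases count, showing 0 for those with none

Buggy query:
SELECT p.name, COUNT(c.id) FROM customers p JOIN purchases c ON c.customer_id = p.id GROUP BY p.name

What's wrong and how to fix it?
Bug: INNER JOIN drops customers rows that have no matching purchases rows

Fix: Use LEFT JOIN so parents without children still appear (COUNT(c.id) gives 0)

Corrected query:
SELECT p.name, COUNT(c.id) FROM customers p LEFT JOIN purchases c ON c.customer_id = p.id GROUP BY p.name

Result:
name  | COUNT(c.id)
------+------------
Alice | 0          
Carol | 2          
Dave  | 2          
Frank | 1          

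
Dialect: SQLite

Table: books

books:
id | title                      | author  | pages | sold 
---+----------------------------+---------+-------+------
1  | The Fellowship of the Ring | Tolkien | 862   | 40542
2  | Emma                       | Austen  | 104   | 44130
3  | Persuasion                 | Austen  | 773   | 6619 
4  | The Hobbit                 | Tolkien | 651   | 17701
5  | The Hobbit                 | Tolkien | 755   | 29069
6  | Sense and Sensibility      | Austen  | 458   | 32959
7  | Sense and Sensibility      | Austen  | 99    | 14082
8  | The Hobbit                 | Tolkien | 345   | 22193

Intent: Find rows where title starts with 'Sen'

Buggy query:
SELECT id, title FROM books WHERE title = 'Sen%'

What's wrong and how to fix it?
Bug: '=' compares the literal string including the % character; pattern matching needs LIKE

Fix: Use LIKE for wildcard pattern matching

Corrected query:
SELECT id, title FROM books WHERE title LIKE 'Sen%'

Result:
id | title                
---+----------------------
6  | Sense and Sensibility
7  | Sense and Sensibility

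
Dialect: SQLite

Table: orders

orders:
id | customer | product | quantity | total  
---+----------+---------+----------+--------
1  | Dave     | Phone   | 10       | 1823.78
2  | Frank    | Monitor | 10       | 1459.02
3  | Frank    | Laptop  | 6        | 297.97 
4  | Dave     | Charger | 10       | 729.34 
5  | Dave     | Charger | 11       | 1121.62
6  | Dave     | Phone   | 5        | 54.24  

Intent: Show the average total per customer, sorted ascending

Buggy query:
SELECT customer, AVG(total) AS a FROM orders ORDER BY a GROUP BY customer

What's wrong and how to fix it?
Bug: ORDER BY appears before GROUP BY; SQL clause order requires GROUP BY first

Fix: Move ORDER BY to the end, after GROUP BY

Corrected query:
SELECT customer, AVG(total) AS a FROM orders GROUP BY customer ORDER BY a

Result:
customer | a      
---------+--------
Frank    | 878.495
Dave     | 932.245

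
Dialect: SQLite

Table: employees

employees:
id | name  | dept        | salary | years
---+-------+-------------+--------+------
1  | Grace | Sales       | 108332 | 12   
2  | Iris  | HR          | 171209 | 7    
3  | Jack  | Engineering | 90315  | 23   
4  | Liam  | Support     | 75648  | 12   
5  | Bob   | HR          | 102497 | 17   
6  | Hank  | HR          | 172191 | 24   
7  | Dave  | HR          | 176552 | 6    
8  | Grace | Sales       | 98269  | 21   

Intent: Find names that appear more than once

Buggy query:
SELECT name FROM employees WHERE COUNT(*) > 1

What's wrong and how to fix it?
Bug: COUNT(*) is an aggregate and cannot be used in WHERE

Fix: GROUP BY name, then filter groups with HAVING COUNT(*) > 1

Corrected query:
SELECT name FROM employees GROUP BY name HAVING COUNT(*) > 1

Result:
name 
-----
Grace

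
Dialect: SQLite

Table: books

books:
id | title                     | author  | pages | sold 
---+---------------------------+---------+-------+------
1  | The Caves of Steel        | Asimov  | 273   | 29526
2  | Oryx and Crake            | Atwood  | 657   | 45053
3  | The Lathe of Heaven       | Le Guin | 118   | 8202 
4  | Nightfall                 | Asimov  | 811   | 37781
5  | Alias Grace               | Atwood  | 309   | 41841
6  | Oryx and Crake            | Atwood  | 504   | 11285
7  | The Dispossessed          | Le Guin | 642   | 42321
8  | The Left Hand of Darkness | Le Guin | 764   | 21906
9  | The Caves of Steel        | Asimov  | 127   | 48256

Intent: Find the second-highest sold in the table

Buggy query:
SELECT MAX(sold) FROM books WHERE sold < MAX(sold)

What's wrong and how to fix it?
Bug: MAX(sold) on the right of the comparison is an aggregate-in-WHERE error

Fix: Put the inner MAX in a scalar subquery

Corrected query:
SELECT MAX(sold) FROM books WHERE sold < (SELECT MAX(sold) FROM books)

Result:
MAX(sold)
---------
45053    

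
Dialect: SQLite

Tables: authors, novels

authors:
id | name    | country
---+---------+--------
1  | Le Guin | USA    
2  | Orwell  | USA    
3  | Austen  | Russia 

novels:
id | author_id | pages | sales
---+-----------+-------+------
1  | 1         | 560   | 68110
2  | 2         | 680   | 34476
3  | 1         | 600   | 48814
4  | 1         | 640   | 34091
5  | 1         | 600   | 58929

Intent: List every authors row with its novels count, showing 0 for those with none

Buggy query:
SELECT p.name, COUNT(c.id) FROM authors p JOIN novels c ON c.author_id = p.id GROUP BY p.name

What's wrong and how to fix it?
Bug: An inner join excludes parents with zero children

Fix: Switch to LEFT JOIN to retain unmatched parent rows

Corrected query:
SELECT p.name, COUNT(c.id) FROM authors p LEFT JOIN novels c ON c.author_id = p.id GROUP BY p.name

Result:
name    | COUNT(c.id)
--------+------------
Austen  | 0          
Le Guin | 4          
Orwell  | 1          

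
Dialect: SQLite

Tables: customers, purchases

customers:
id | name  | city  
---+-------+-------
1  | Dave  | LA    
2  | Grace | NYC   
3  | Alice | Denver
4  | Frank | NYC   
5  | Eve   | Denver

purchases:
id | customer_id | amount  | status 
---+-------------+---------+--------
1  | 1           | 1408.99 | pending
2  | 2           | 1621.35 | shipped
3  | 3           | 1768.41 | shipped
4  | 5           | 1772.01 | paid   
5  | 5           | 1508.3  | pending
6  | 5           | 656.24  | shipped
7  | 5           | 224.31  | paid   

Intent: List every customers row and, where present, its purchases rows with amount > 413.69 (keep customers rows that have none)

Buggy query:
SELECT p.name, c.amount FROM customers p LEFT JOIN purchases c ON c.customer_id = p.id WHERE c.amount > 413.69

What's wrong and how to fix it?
Bug: Filtering c.amount in WHERE discards the NULL rows produced by LEFT JOIN, turning it into an inner join

Fix: Put 'c.amount > 413.69' in the JOIN's ON clause instead of WHERE

Corrected query:
SELECT p.name, c.amount FROM customers p LEFT JOIN purchases c ON c.customer_id = p.id AND c.amount > 413.69

Result:
name  | amount 
------+--------
Dave  | 1408.99
Grace | 1621.35
Alice | 1768.41
Frank | NULL   
Eve   | 656.24 
Eve   | 1508.3 
Eve   | 1772.01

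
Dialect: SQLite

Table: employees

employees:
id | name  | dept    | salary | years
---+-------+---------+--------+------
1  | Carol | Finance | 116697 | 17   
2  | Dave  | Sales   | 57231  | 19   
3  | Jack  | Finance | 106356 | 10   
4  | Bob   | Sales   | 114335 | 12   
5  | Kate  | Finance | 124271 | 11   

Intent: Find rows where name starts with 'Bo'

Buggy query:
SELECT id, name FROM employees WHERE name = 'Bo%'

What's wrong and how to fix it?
Bug: '=' compares the literal string including the % character; pattern matching needs LIKE

Fix: Use LIKE for wildcard pattern matching

Corrected query:
SELECT id, name FROM employees WHERE name LIKE 'Bo%'

Result:
id | name
---+-----
4  | Bob 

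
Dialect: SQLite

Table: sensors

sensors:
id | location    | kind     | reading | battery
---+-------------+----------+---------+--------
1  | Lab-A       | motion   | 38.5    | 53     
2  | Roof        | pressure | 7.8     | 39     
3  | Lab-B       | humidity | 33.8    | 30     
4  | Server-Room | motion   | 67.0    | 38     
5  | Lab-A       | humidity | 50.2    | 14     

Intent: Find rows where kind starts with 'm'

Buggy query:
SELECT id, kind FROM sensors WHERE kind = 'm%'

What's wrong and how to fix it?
Bug: '=' compares the literal string including the % character; pattern matching needs LIKE

Fix: Use LIKE for wildcard pattern matching

Corrected query:
SELECT id, kind FROM sensors WHERE kind LIKE 'm%'

Result:
id | kind  
---+-------
1  | motion
4  | motion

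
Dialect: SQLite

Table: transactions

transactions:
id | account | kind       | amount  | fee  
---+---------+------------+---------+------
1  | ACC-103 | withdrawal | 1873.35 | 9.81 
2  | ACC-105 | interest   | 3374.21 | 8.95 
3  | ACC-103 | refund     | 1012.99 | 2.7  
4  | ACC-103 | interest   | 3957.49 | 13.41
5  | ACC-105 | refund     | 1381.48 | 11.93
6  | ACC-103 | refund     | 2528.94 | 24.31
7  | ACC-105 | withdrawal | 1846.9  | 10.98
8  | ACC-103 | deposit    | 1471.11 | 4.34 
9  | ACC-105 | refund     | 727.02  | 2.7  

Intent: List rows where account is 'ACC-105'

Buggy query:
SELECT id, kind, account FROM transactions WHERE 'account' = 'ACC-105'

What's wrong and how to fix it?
Bug: 'account' in single quotes is a string literal, not the column; the comparison is literal-vs-literal and never true

Fix: Reference the column as account without single quotes

Corrected query:
SELECT id, kind, account FROM transactions WHERE account = 'ACC-105'

Result:
id | kind       | account
---+------------+--------
2  | interest   | ACC-105
5  | refund     | ACC-105
7  | withdrawal | ACC-105
9  | refund     | ACC-105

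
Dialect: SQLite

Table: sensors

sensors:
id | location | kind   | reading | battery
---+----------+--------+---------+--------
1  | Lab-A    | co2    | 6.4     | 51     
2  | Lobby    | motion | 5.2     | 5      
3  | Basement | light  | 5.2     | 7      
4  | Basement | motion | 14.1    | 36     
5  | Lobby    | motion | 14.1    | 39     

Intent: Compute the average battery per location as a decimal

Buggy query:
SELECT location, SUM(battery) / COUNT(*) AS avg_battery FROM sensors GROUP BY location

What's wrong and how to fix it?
Bug: Both operands are integers, so '/' performs integer division and truncates

Fix: Multiply by 1.0 (or CAST to REAL) to force floating-point division

Corrected query:
SELECT location, SUM(battery) * 1.0 / COUNT(*) AS avg_battery FROM sensors GROUP BY location

Result:
location | avg_battery
---------+------------
Basement | 21.5       
Lab-A    | 51         
Lobby    | 22         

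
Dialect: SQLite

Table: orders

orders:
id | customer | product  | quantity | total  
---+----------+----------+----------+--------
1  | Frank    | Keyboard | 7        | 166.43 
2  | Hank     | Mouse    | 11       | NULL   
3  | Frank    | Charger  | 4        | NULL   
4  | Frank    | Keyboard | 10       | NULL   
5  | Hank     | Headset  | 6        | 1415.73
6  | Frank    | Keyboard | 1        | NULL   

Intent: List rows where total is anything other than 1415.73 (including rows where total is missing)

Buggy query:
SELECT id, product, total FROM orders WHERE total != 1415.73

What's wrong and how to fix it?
Bug: Inequality against NULL is unknown, not true; rows with NULL are dropped

Fix: Add an explicit OR total IS NULL to include the missing-value rows

Corrected query:
SELECT id, product, total FROM orders WHERE total != 1415.73 OR total IS NULL

Result:
id | product  | total 
---+----------+-------
1  | Keyboard | 166.43
2  | Mouse    | NULL  
3  | Charger  | NULL  
4  | Keyboard | NULL  
6  | Keyboard | NULL  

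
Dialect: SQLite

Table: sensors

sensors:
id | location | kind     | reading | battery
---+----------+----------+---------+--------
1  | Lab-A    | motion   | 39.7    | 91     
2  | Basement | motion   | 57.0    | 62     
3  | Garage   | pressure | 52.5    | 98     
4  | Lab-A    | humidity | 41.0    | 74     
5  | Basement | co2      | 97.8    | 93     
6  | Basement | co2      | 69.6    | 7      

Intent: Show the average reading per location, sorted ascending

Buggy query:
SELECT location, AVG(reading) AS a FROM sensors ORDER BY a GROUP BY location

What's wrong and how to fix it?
Bug: ORDER BY appears before GROUP BY; SQL clause order requires GROUP BY first

Fix: Reorder: SELECT … FROM … GROUP BY … ORDER BY …

Corrected query:
SELECT location, AVG(reading) AS a FROM sensors GROUP BY location ORDER BY a

Result:
location | a    
---------+------
Lab-A    | 40.35
Garage   | 52.5 
Basement | 74.8 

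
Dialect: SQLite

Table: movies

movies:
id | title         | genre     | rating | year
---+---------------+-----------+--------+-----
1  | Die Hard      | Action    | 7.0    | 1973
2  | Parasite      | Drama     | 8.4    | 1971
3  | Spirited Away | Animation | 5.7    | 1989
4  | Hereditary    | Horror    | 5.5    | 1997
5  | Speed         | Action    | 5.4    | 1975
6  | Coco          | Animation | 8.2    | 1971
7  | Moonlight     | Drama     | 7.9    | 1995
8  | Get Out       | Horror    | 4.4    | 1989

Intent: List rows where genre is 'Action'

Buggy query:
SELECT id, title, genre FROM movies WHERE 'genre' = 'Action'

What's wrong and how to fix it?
Bug: 'genre' in single quotes is a string literal, not the column; the comparison is literal-vs-literal and never true

Fix: Remove the quotes around the column name (or use double quotes for an identifier)

Corrected query:
SELECT id, title, genre FROM movies WHERE genre = 'Action'

Result:
id | title    | genre 
---+----------+-------
1  | Die Hard | Action
5  | Speed    | Action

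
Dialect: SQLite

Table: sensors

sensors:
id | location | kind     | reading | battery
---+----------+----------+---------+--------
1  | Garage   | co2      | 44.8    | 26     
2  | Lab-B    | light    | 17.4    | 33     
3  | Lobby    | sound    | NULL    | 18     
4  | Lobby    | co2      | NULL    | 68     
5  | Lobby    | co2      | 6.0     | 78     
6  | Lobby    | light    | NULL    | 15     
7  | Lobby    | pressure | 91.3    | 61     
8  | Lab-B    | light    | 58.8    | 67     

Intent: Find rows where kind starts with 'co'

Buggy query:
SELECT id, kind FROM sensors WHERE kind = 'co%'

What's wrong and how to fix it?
Bug: Wildcards only work with LIKE; '=' treats '%' as a literal character

Fix: Use LIKE for wildcard pattern matching

Corrected query:
SELECT id, kind FROM sensors WHERE kind LIKE 'co%'

Result:
id | kind
---+-----
1  | co2 
4  | co2 
5  | co2 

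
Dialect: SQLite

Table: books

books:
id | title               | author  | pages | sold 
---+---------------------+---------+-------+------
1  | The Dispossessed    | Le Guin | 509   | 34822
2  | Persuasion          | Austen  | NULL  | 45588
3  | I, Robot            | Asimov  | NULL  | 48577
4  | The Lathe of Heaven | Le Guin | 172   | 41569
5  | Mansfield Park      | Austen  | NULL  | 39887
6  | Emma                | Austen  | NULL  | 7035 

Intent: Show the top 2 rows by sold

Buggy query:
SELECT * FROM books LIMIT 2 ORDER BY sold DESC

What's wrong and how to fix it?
Bug: ORDER BY cannot follow LIMIT; LIMIT is the final clause

Fix: Swap the clauses: ORDER BY first, then LIMIT

Corrected query:
SELECT * FROM books ORDER BY sold DESC LIMIT 2

Result:
id | title      | author | pages | sold 
---+------------+--------+-------+------
3  | I, Robot   | Asimov | NULL  | 48577
2  | Persuasion | Austen | NULL  | 45588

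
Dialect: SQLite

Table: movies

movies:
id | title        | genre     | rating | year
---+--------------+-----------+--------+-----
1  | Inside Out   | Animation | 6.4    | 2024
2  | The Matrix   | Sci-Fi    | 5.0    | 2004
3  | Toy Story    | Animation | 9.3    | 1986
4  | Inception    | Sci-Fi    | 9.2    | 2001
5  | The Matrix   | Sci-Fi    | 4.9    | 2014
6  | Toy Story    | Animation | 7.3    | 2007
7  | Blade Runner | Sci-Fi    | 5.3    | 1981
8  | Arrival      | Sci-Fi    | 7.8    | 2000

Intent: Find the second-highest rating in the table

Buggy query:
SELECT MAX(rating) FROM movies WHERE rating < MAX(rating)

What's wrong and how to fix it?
Bug: MAX(rating) on the right of the comparison is an aggregate-in-WHERE error

Fix: Compute the overall MAX in a subquery, then take MAX of rows below it

Corrected query:
SELECT MAX(rating) FROM movies WHERE rating < (SELECT MAX(rating) FROM movies)

Result:
MAX(rating)
-----------
9.2        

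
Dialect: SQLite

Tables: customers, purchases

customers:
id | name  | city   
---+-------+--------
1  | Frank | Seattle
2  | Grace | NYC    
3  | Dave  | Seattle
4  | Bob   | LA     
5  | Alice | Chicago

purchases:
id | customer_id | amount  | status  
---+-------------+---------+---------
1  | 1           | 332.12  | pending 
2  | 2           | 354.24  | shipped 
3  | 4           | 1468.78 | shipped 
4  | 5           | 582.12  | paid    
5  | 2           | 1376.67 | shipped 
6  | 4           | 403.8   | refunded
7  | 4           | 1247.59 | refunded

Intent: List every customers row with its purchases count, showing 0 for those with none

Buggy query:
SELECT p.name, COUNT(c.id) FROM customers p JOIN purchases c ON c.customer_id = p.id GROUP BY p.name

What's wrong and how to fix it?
Bug: An inner join excludes parents with zero children

Fix: Switch to LEFT JOIN to retain unmatched parent rows

Corrected query:
SELECT p.name, COUNT(c.id) FROM customers p LEFT JOIN purchases c ON c.customer_id = p.id GROUP BY p.name

Result:
name  | COUNT(c.id)
------+------------
Alice | 1          
Bob   | 3          
Dave  | 0          
Frank | 1          
Grace | 2          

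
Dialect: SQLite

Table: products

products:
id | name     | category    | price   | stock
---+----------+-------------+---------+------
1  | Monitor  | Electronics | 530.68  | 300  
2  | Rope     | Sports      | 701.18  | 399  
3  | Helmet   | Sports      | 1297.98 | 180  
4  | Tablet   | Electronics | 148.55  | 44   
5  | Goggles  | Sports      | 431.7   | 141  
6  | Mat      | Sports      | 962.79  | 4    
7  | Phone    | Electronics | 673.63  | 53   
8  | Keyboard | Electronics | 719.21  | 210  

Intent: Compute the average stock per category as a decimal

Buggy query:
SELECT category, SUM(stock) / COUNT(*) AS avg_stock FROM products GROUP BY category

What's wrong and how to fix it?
Bug: Both operands are integers, so '/' performs integer division and truncates

Fix: Cast one side to REAL so the division keeps the fractional part

Corrected query:
SELECT category, SUM(stock) * 1.0 / COUNT(*) AS avg_stock FROM products GROUP BY category

Result:
category    | avg_stock
------------+----------
Electronics | 151.75   
Sports      | 181      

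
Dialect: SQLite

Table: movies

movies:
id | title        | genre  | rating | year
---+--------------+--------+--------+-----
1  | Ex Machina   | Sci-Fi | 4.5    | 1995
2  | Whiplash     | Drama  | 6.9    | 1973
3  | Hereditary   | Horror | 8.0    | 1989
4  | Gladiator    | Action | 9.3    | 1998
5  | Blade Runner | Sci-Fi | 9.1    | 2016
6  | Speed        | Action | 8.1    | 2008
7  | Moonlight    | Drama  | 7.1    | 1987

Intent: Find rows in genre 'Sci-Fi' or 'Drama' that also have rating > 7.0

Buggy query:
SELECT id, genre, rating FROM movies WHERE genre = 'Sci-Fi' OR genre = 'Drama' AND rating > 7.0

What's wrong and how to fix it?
Bug: Without parentheses, AND is evaluated before OR, so the rating filter only applies to the 'Drama' branch

Fix: Add parentheses around the OR so the AND applies to both alternatives

Corrected query:
SELECT id, genre, rating FROM movies WHERE (genre = 'Sci-Fi' OR genre = 'Drama') AND rating > 7.0

Result:
id | genre  | rating
---+--------+-------
5  | Sci-Fi | 9.1   
7  | Drama  | 7.1   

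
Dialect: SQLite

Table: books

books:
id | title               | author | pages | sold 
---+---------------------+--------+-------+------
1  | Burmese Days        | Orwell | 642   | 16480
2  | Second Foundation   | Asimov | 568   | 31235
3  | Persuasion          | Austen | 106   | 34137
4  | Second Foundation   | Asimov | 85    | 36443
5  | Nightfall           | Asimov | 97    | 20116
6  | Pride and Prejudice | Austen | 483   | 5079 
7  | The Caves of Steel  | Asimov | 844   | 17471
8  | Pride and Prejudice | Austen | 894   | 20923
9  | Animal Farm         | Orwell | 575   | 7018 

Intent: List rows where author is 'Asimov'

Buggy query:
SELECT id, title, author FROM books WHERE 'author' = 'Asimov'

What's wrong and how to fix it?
Bug: Single quotes denote string literals in SQL; the column name is being compared as a constant string

Fix: Reference the column as author without single quotes

Corrected query:
SELECT id, title, author FROM books WHERE author = 'Asimov'

Result:
id | title              | author
---+--------------------+-------
2  | Second Foundation  | Asimov
4  | Second Foundation  | Asimov
5  | Nightfall          | Asimov
7  | The Caves of Steel | Asimov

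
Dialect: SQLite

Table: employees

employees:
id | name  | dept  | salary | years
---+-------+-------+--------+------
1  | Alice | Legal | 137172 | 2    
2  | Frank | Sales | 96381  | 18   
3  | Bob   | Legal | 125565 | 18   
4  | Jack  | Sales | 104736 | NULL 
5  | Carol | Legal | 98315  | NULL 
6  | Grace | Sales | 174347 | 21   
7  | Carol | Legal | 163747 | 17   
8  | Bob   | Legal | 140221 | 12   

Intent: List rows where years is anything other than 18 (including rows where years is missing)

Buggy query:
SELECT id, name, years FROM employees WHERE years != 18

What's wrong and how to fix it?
Bug: 'years != 18' is unknown when years is NULL, so NULL rows are silently excluded

Fix: Handle NULL separately with IS NULL alongside the inequality

Corrected query:
SELECT id, name, years FROM employees WHERE years != 18 OR years IS NULL

Result:
id | name  | years
---+-------+------
1  | Alice | 2    
4  | Jack  | NULL 
5  | Carol | NULL 
6  | Grace | 21   
7  | Carol | 17   
8  | Bob   | 12   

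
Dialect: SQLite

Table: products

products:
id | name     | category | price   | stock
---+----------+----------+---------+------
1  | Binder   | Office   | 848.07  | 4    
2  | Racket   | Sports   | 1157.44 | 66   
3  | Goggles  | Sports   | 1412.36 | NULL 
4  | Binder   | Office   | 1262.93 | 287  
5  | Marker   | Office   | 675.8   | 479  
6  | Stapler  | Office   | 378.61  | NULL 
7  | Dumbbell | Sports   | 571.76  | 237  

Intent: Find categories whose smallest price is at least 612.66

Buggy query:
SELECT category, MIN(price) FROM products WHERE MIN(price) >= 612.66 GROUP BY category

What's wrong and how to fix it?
Bug: MIN() in WHERE is a misuse of aggregate

Fix: Replace WHERE with HAVING after the GROUP BY

Corrected query:
SELECT category, MIN(price) FROM products GROUP BY category HAVING MIN(price) >= 612.66

Result:
(no rows)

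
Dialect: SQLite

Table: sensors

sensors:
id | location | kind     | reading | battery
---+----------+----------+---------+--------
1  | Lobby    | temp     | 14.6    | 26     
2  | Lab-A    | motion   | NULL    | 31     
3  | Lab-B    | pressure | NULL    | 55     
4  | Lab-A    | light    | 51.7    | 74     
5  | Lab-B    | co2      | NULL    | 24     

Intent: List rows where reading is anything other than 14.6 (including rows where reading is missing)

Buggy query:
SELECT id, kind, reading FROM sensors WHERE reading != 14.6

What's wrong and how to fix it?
Bug: 'reading != 14.6' is unknown when reading is NULL, so NULL rows are silently excluded

Fix: Add an explicit OR reading IS NULL to include the missing-value rows

Corrected query:
SELECT id, kind, reading FROM sensors WHERE reading != 14.6 OR reading IS NULL

Result:
id | kind     | reading
---+----------+--------
2  | motion   | NULL   
3  | pressure | NULL   
4  | light    | 51.7   
5  | co2      | NULL   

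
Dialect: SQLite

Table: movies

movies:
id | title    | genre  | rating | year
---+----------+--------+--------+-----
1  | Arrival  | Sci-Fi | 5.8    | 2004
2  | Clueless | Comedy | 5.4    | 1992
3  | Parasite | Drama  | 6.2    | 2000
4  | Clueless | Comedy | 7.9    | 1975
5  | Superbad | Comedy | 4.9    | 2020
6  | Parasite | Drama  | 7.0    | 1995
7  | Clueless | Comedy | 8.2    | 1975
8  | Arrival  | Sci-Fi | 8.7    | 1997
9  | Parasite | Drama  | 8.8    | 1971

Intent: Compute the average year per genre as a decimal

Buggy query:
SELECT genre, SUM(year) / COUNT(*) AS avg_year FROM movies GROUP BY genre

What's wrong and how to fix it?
Bug: SUM(year) and COUNT(*) are both integers; the division truncates the fractional part

Fix: Multiply by 1.0 (or CAST to REAL) to force floating-point division

Corrected query:
SELECT genre, SUM(year) * 1.0 / COUNT(*) AS avg_year FROM movies GROUP BY genre

Result:
genre  | avg_year   
-------+------------
Comedy | 1990.5     
Drama  | 1988.666667
Sci-Fi | 2000.5     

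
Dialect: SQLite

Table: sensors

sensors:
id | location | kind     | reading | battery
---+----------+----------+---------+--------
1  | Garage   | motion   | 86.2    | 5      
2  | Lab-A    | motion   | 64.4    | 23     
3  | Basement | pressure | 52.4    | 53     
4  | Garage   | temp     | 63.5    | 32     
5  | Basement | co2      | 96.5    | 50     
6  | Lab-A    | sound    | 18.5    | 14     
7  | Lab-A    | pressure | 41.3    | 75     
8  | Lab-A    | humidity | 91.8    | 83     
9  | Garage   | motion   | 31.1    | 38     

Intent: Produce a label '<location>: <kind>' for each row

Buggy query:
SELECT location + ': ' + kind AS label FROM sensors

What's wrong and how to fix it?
Bug: '+' is numeric addition; on text columns SQLite converts them to 0 instead of concatenating

Fix: Use the || operator for string concatenation

Corrected query:
SELECT location || ': ' || kind AS label FROM sensors

Result:
label             
------------------
Garage: motion    
Lab-A: motion     
Basement: pressure
Garage: temp      
Basement: co2     
Lab-A: sound      
Lab-A: pressure   
Lab-A: humidity   
Garage: motion    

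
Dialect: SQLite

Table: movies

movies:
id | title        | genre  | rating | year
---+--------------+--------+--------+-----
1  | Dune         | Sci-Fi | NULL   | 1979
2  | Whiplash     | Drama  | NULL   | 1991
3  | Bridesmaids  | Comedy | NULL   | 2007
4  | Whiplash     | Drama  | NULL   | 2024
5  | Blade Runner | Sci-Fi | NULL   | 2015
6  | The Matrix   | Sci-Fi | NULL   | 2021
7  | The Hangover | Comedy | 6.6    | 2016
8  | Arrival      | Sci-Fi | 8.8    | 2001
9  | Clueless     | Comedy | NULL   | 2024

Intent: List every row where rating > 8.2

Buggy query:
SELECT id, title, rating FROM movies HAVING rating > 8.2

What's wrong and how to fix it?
Bug: HAVING filters the output of aggregation, but this query has no GROUP BY and no aggregate functions, so SQLite rejects it (HAVING clause on a non-aggregate query); the condition here is per row

Fix: Use WHERE for row-level filtering

Corrected query:
SELECT id, title, rating FROM movies WHERE rating > 8.2

Result:
id | title   | rating
---+---------+-------
8  | Arrival | 8.8   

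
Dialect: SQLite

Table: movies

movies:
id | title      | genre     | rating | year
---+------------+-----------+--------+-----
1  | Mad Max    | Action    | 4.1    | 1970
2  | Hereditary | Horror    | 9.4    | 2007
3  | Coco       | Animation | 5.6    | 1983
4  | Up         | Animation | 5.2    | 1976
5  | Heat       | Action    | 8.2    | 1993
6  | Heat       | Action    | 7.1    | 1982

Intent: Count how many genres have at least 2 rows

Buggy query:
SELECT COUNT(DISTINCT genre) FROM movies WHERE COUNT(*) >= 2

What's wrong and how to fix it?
Bug: COUNT(*) cannot appear in WHERE; the per-group count doesn't exist yet

Fix: Group first with HAVING COUNT(*) >= 2, then COUNT the resulting groups

Corrected query:
SELECT COUNT(*) FROM (SELECT genre FROM movies GROUP BY genre HAVING COUNT(*) >= 2)

Result:
COUNT(*)
--------
2       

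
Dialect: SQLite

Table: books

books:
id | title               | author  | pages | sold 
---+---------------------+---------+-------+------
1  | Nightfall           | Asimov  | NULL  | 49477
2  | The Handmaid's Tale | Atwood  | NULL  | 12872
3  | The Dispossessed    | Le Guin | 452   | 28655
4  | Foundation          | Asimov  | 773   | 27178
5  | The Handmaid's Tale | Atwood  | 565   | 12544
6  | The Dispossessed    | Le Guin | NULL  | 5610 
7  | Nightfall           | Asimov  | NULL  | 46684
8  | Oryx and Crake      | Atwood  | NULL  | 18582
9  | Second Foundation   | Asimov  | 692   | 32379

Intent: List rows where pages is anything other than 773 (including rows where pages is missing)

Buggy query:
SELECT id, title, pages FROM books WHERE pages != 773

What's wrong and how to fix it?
Bug: 'pages != 773' is unknown when pages is NULL, so NULL rows are silently excluded

Fix: Add an explicit OR pages IS NULL to include the missing-value rows

Corrected query:
SELECT id, title, pages FROM books WHERE pages != 773 OR pages IS NULL

Result:
id | title               | pages
---+---------------------+------
1  | Nightfall           | NULL 
2  | The Handmaid's Tale | NULL 
3  | The Dispossessed    | 452  
5  | The Handmaid's Tale | 565  
6  | The Dispossessed    | NULL 
7  | Nightfall           | NULL 
8  | Oryx and Crake      | NULL 
9  | Second Foundation   | 692  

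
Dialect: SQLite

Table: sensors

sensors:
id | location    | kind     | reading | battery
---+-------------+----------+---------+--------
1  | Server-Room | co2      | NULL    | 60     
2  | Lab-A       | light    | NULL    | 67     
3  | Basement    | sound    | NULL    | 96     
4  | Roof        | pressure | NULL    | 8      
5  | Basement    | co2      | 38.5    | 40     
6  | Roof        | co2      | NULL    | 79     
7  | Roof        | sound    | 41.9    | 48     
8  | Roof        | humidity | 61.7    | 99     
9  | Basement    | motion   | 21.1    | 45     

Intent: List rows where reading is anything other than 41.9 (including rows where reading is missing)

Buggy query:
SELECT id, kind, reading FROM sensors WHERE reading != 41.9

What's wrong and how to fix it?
Bug: 'reading != 41.9' is unknown when reading is NULL, so NULL rows are silently excluded

Fix: Handle NULL separately with IS NULL alongside the inequality

Corrected query:
SELECT id, kind, reading FROM sensors WHERE reading != 41.9 OR reading IS NULL

Result:
id | kind     | reading
---+----------+--------
1  | co2      | NULL   
2  | light    | NULL   
3  | sound    | NULL   
4  | pressure | NULL   
5  | co2      | 38.5   
6  | co2      | NULL   
8  | humidity | 61.7   
9  | motion   | 21.1   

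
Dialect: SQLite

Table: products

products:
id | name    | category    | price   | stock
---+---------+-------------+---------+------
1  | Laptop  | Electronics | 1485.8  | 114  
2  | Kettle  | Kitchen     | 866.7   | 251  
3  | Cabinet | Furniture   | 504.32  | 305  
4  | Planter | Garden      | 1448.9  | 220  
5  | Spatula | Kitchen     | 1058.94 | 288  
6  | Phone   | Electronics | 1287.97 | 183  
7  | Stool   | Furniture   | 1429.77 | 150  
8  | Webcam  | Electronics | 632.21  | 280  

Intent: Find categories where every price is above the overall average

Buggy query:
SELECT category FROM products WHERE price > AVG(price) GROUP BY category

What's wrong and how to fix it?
Bug: AVG() is an aggregate; it can't sit directly in WHERE

Fix: Use a subquery for AVG and a HAVING MIN(...) filter so the condition holds for every row in the group

Corrected query:
SELECT category FROM products GROUP BY category HAVING MIN(price) > (SELECT AVG(price) FROM products)

Result:
category
--------
Garden  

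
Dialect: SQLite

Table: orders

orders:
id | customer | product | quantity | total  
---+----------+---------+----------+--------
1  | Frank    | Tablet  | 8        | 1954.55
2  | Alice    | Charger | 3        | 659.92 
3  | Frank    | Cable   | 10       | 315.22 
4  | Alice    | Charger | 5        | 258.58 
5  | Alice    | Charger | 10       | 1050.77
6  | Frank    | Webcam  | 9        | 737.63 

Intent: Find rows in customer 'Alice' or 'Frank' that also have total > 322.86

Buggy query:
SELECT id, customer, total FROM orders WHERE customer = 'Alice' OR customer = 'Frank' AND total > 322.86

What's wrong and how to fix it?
Bug: Without parentheses, AND is evaluated before OR, so the total filter only applies to the 'Frank' branch

Fix: Group the OR with parentheses (or use IN), then AND the threshold

Corrected query:
SELECT id, customer, total FROM orders WHERE (customer = 'Alice' OR customer = 'Frank') AND total > 322.86

Result:
id | customer | total  
---+----------+--------
1  | Frank    | 1954.55
2  | Alice    | 659.92 
5  | Alice    | 1050.77
6  | Frank    | 737.63 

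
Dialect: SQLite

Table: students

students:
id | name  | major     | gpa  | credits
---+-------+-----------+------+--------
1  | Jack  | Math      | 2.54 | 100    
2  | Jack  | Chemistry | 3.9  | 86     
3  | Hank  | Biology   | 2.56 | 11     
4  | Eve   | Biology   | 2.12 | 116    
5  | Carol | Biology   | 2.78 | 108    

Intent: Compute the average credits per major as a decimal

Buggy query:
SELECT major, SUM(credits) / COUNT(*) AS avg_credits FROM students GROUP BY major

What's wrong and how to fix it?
Bug: SUM(credits) and COUNT(*) are both integers; the division truncates the fractional part

Fix: Multiply by 1.0 (or CAST to REAL) to force floating-point division

Corrected query:
SELECT major, SUM(credits) * 1.0 / COUNT(*) AS avg_credits FROM students GROUP BY major

Result:
major     | avg_credits
----------+------------
Biology   | 78.333333  
Chemistry | 86         
Math      | 100        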